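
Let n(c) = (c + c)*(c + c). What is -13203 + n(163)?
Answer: 93073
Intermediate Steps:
n(c) = 4*c**2 (n(c) = (2*c)*(2*c) = 4*c**2)
-13203 + n(163) = -13203 + 4*163**2 = -13203 + 4*26569 = -13203 + 106276 = 93073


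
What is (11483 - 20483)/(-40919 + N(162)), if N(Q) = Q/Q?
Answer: 4500/20459 ≈ 0.21995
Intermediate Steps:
N(Q) = 1
(11483 - 20483)/(-40919 + N(162)) = (11483 - 20483)/(-40919 + 1) = -9000/(-40918) = -9000*(-1/40918) = 4500/20459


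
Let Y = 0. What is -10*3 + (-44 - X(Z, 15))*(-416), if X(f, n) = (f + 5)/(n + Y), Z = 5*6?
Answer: 57734/3 ≈ 19245.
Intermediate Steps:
Z = 30
X(f, n) = (5 + f)/n (X(f, n) = (f + 5)/(n + 0) = (5 + f)/n)
-10*3 + (-44 - X(Z, 15))*(-416) = -10*3 + (-44 - (5 + 30)/15)*(-416) = -30 + (-44 - 35/15)*(-416) = -30 + (-44 - 1*7/3)*(-416) = -30 + (-44 - 7/3)*(-416) = -30 - 139/3*(-416) = -30 + 57824/3 = 57734/3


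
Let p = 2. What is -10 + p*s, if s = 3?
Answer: -4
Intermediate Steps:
-10 + p*s = -10 + 2*3 = -10 + 6 = -4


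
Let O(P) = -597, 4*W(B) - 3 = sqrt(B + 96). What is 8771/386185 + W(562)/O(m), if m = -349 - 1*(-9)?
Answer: 6595531/307403260 - sqrt(658)/2388 ≈ 0.010714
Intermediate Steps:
W(B) = 3/4 + sqrt(96 + B)/4 (W(B) = 3/4 + sqrt(B + 96)/4 = 3/4 + sqrt(96 + B)/4)
m = -340 (m = -349 + 9 = -340)
8771/386185 + W(562)/O(m) = 8771/386185 + (3/4 + sqrt(96 + 562)/4)/(-597) = 8771*(1/386185) + (3/4 + sqrt(658)/4)*(-1/597) = 8771/386185 + (-1/796 - sqrt(658)/2388) = 6595531/307403260 - sqrt(658)/2388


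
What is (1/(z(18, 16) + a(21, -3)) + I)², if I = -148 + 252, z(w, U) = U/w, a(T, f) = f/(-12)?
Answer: 18490000/1681 ≈ 10999.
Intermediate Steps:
a(T, f) = -f/12 (a(T, f) = f*(-1/12) = -f/12)
I = 104
(1/(z(18, 16) + a(21, -3)) + I)² = (1/(16/18 - 1/12*(-3)) + 104)² = (1/(16*(1/18) + ¼) + 104)² = (1/(8/9 + ¼) + 104)² = (1/(41/36) + 104)² = (36/41 + 104)² = (4300/41)² = 18490000/1681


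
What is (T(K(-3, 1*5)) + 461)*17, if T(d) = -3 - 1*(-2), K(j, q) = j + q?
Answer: 7820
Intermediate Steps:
T(d) = -1 (T(d) = -3 + 2 = -1)
(T(K(-3, 1*5)) + 461)*17 = (-1 + 461)*17 = 460*17 = 7820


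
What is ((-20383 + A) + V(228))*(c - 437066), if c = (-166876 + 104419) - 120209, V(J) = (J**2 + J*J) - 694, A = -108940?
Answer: 16143398868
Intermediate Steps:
V(J) = -694 + 2*J**2 (V(J) = (J**2 + J**2) - 694 = 2*J**2 - 694 = -694 + 2*J**2)
c = -182666 (c = -62457 - 120209 = -182666)
((-20383 + A) + V(228))*(c - 437066) = ((-20383 - 108940) + (-694 + 2*228**2))*(-182666 - 437066) = (-129323 + (-694 + 2*51984))*(-619732) = (-129323 + (-694 + 103968))*(-619732) = (-129323 + 103274)*(-619732) = -26049*(-619732) = 16143398868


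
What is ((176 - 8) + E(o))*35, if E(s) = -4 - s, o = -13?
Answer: 6195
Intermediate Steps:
((176 - 8) + E(o))*35 = ((176 - 8) + (-4 - 1*(-13)))*35 = (168 + (-4 + 13))*35 = (168 + 9)*35 = 177*35 = 6195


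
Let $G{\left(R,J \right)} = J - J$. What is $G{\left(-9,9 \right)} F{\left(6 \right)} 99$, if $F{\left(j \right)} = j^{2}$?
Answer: $0$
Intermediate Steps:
$G{\left(R,J \right)} = 0$
$G{\left(-9,9 \right)} F{\left(6 \right)} 99 = 0 \cdot 6^{2} \cdot 99 = 0 \cdot 36 \cdot 99 = 0 \cdot 99 = 0$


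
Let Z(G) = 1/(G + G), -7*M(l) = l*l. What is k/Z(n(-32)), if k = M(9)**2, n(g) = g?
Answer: -419904/49 ≈ -8569.5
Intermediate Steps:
M(l) = -l**2/7 (M(l) = -l*l/7 = -l**2/7)
Z(G) = 1/(2*G)
k = 6561/49 (k = (-1/7*9**2)**2 = (-1/7*81)**2 = (-81/7)**2 = 6561/49 ≈ 133.90)
k/Z(n(-32)) = 6561/(49*(((1/2)/(-32)))) = 6561/(49*(((1/2)*(-1/32)))) = 6561/(49*(-1/64)) = (6561/49)*(-64) = -419904/49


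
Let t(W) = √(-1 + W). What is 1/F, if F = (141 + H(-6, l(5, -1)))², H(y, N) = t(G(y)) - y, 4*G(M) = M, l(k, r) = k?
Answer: 4/(294 + I*√10)² ≈ 4.6261e-5 - 9.9529e-7*I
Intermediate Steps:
G(M) = M/4
H(y, N) = √(-1 + y/4) - y
F = (147 + I*√10/2)² (F = (141 + (√(-4 - 6)/2 - 1*(-6)))² = (141 + (√(-10)/2 + 6))² = (141 + ((I*√10)/2 + 6))² = (141 + (I*√10/2 + 6))² = (141 + (6 + I*√10/2))² = (147 + I*√10/2)² ≈ 21607.0 + 464.9*I)
1/F = 1/((294 + I*√10)²/4) = 4/(294 + I*√10)²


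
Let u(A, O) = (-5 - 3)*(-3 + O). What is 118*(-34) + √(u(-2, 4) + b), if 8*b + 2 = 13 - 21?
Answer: -4012 + I*√37/2 ≈ -4012.0 + 3.0414*I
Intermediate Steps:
u(A, O) = 24 - 8*O (u(A, O) = -8*(-3 + O) = 24 - 8*O)
b = -5/4 (b = -¼ + (13 - 21)/8 = -¼ + (⅛)*(-8) = -¼ - 1 = -5/4 ≈ -1.2500)
118*(-34) + √(u(-2, 4) + b) = 118*(-34) + √((24 - 8*4) - 5/4) = -4012 + √((24 - 32) - 5/4) = -4012 + √(-8 - 5/4) = -4012 + √(-37/4) = -4012 + I*√37/2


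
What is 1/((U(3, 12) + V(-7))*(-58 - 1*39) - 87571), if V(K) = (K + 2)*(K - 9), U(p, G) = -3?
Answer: -1/95040 ≈ -1.0522e-5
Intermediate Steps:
V(K) = (-9 + K)*(2 + K) (V(K) = (2 + K)*(-9 + K) = (-9 + K)*(2 + K))
1/((U(3, 12) + V(-7))*(-58 - 1*39) - 87571) = 1/((-3 + (-18 + (-7)² - 7*(-7)))*(-58 - 1*39) - 87571) = 1/((-3 + (-18 + 49 + 49))*(-58 - 39) - 87571) = 1/((-3 + 80)*(-97) - 87571) = 1/(77*(-97) - 87571) = 1/(-7469 - 87571) = 1/(-95040) = -1/95040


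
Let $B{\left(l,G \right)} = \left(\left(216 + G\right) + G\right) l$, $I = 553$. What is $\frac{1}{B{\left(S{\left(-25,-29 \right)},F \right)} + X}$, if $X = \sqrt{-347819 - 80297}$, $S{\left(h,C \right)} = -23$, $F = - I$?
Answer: $\frac{10235}{209724508} - \frac{i \sqrt{107029}}{209724508} \approx 4.8802 \cdot 10^{-5} - 1.5599 \cdot 10^{-6} i$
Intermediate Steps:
$F = -553$ ($F = \left(-1\right) 553 = -553$)
$B{\left(l,G \right)} = l \left(216 + 2 G\right)$ ($B{\left(l,G \right)} = \left(216 + 2 G\right) l = l \left(216 + 2 G\right)$)
$X = 2 i \sqrt{107029}$ ($X = \sqrt{-428116} = 2 i \sqrt{107029} \approx 654.31 i$)
$\frac{1}{B{\left(S{\left(-25,-29 \right)},F \right)} + X} = \frac{1}{2 \left(-23\right) \left(108 - 553\right) + 2 i \sqrt{107029}} = \frac{1}{2 \left(-23\right) \left(-445\right) + 2 i \sqrt{107029}} = \frac{1}{20470 + 2 i \sqrt{107029}}$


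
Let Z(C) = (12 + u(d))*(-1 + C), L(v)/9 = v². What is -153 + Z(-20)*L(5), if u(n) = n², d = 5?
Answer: -174978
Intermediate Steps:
L(v) = 9*v²
Z(C) = -37 + 37*C (Z(C) = (12 + 5²)*(-1 + C) = (12 + 25)*(-1 + C) = 37*(-1 + C) = -37 + 37*C)
-153 + Z(-20)*L(5) = -153 + (-37 + 37*(-20))*(9*5²) = -153 + (-37 - 740)*(9*25) = -153 - 777*225 = -153 - 174825 = -174978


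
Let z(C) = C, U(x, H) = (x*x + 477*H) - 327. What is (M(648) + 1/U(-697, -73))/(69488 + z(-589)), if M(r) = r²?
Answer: 189234356545/31050092239 ≈ 6.0945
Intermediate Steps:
U(x, H) = -327 + x² + 477*H (U(x, H) = (x² + 477*H) - 327 = -327 + x² + 477*H)
(M(648) + 1/U(-697, -73))/(69488 + z(-589)) = (648² + 1/(-327 + (-697)² + 477*(-73)))/(69488 - 589) = (419904 + 1/(-327 + 485809 - 34821))/68899 = (419904 + 1/450661)*(1/68899) = (189234356545/450661)*(1/68899) = 189234356545/31050092239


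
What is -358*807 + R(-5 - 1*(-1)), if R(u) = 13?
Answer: -288893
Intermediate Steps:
-358*807 + R(-5 - 1*(-1)) = -358*807 + 13 = -288906 + 13 = -288893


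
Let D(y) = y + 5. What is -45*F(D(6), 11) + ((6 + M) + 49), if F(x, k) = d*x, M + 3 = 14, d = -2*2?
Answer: 2046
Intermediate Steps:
D(y) = 5 + y
d = -4
M = 11 (M = -3 + 14 = 11)
F(x, k) = -4*x
-45*F(D(6), 11) + ((6 + M) + 49) = -(-180)*(5 + 6) + ((6 + 11) + 49) = -(-180)*11 + (17 + 49) = -45*(-44) + 66 = 1980 + 66 = 2046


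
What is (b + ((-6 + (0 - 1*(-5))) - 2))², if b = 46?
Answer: 1849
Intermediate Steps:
(b + ((-6 + (0 - 1*(-5))) - 2))² = (46 + ((-6 + (0 - 1*(-5))) - 2))² = (46 + ((-6 + (0 + 5)) - 2))² = (46 + ((-6 + 5) - 2))² = (46 + (-1 - 2))² = (46 - 3)² = 43² = 1849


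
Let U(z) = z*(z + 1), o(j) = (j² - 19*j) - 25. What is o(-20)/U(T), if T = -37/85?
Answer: -5454875/1776 ≈ -3071.4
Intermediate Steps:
T = -37/85 (T = -37*1/85 = -37/85 ≈ -0.43529)
o(j) = -25 + j² - 19*j
U(z) = z*(1 + z)
o(-20)/U(T) = (-25 + (-20)² - 19*(-20))/((-37*(1 - 37/85)/85)) = (-25 + 400 + 380)/((-37/85*48/85)) = 755/(-1776/7225) = 755*(-7225/1776) = -5454875/1776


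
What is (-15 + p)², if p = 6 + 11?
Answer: 4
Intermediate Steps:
p = 17
(-15 + p)² = (-15 + 17)² = 2² = 4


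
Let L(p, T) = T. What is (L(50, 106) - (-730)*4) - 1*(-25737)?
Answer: 28763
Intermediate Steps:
(L(50, 106) - (-730)*4) - 1*(-25737) = (106 - (-730)*4) - 1*(-25737) = (106 - 1*(-2920)) + 25737 = (106 + 2920) + 25737 = 3026 + 25737 = 28763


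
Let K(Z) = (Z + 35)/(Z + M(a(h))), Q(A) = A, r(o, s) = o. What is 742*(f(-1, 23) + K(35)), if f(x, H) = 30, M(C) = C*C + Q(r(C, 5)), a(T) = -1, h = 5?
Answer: 23744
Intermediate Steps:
M(C) = C + C² (M(C) = C*C + C = C² + C = C + C²)
K(Z) = (35 + Z)/Z (K(Z) = (Z + 35)/(Z - (1 - 1)) = (35 + Z)/(Z - 1*0) = (35 + Z)/(Z + 0) = (35 + Z)/Z)
742*(f(-1, 23) + K(35)) = 742*(30 + (35 + 35)/35) = 742*(30 + (1/35)*70) = 742*(30 + 2) = 742*32 = 23744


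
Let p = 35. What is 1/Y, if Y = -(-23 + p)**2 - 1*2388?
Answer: -1/2532 ≈ -0.00039494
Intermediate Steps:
Y = -2532 (Y = -(-23 + 35)**2 - 1*2388 = -1*12**2 - 2388 = -1*144 - 2388 = -144 - 2388 = -2532)
1/Y = 1/(-2532) = -1/2532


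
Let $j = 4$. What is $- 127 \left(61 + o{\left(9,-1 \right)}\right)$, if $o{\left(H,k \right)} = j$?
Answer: $-8255$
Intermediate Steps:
$o{\left(H,k \right)} = 4$
$- 127 \left(61 + o{\left(9,-1 \right)}\right) = - 127 \left(61 + 4\right) = \left(-127\right) 65 = -8255$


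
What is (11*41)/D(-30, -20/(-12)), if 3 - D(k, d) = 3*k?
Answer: 451/93 ≈ 4.8495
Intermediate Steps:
D(k, d) = 3 - 3*k
(11*41)/D(-30, -20/(-12)) = (11*41)/(3 - 3*(-30)) = 451/(3 + 90) = 451/93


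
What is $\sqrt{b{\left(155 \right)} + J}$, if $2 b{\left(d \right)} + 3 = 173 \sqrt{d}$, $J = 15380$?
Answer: $\frac{\sqrt{61514 + 346 \sqrt{155}}}{2} \approx 128.28$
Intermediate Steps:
$b{\left(d \right)} = - \frac{3}{2} + \frac{173 \sqrt{d}}{2}$
$\sqrt{b{\left(155 \right)} + J} = \sqrt{\left(- \frac{3}{2} + \frac{173 \sqrt{155}}{2}\right) + 15380} = \sqrt{\frac{30757}{2} + \frac{173 \sqrt{155}}{2}}$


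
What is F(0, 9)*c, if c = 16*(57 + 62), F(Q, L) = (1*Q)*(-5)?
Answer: 0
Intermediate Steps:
F(Q, L) = -5*Q (F(Q, L) = Q*(-5) = -5*Q)
c = 1904 (c = 16*119 = 1904)
F(0, 9)*c = -5*0*1904 = 0*1904 = 0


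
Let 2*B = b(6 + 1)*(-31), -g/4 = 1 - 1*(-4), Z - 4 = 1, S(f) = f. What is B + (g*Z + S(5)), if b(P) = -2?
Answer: -64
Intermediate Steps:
Z = 5 (Z = 4 + 1 = 5)
g = -20 (g = -4*(1 - 1*(-4)) = -4*(1 + 4) = -4*5 = -20)
B = 31 (B = (-2*(-31))/2 = (1/2)*62 = 31)
B + (g*Z + S(5)) = 31 + (-20*5 + 5) = 31 + (-100 + 5) = 31 - 95 = -64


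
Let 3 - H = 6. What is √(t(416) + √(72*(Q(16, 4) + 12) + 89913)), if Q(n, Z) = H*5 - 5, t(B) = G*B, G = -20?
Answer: √(-8320 + √89337) ≈ 89.561*I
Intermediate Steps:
H = -3 (H = 3 - 1*6 = 3 - 6 = -3)
t(B) = -20*B
Q(n, Z) = -20 (Q(n, Z) = -3*5 - 5 = -15 - 5 = -20)
√(t(416) + √(72*(Q(16, 4) + 12) + 89913)) = √(-20*416 + √(72*(-20 + 12) + 89913)) = √(-8320 + √(72*(-8) + 89913)) = √(-8320 + √(-576 + 89913)) = √(-8320 + √89337)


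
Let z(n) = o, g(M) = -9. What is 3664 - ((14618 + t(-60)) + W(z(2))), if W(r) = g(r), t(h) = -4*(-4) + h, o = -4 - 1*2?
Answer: -10901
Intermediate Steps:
o = -6 (o = -4 - 2 = -6)
t(h) = 16 + h
z(n) = -6
W(r) = -9
3664 - ((14618 + t(-60)) + W(z(2))) = 3664 - ((14618 + (16 - 60)) - 9) = 3664 - ((14618 - 44) - 9) = 3664 - (14574 - 9) = 3664 - 1*14565 = 3664 - 14565 = -10901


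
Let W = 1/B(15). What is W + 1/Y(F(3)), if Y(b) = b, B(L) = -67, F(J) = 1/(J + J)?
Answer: 401/67 ≈ 5.9851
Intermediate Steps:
F(J) = 1/(2*J)
W = -1/67 (W = 1/(-67) = -1/67 ≈ -0.014925)
W + 1/Y(F(3)) = -1/67 + 1/((½)/3) = -1/67 + 1/((½)*(⅓)) = -1/67 + 1/(⅙) = -1/67 + 6 = 401/67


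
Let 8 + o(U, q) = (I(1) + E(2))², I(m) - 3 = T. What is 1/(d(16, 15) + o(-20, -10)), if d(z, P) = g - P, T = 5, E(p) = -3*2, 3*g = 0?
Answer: -1/19 ≈ -0.052632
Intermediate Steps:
g = 0 (g = (⅓)*0 = 0)
E(p) = -6
I(m) = 8 (I(m) = 3 + 5 = 8)
d(z, P) = -P (d(z, P) = 0 - P = -P)
o(U, q) = -4 (o(U, q) = -8 + (8 - 6)² = -8 + 2² = -8 + 4 = -4)
1/(d(16, 15) + o(-20, -10)) = 1/(-1*15 - 4) = 1/(-15 - 4) = 1/(-19) = -1/19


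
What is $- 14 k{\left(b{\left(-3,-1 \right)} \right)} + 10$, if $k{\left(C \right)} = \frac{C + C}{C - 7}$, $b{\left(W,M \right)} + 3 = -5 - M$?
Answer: $-4$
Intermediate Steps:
$b{\left(W,M \right)} = -8 - M$ ($b{\left(W,M \right)} = -3 - \left(5 + M\right) = -8 - M$)
$k{\left(C \right)} = \frac{2 C}{-7 + C}$
$- 14 k{\left(b{\left(-3,-1 \right)} \right)} + 10 = - 14 \frac{2 \left(-8 - -1\right)}{-7 - 7} + 10 = - 14 \frac{2 \left(-8 + 1\right)}{-7 + \left(-8 + 1\right)} + 10 = - 14 \cdot 2 \left(-7\right) \frac{1}{-7 - 7} + 10 = - 14 \cdot 2 \left(-7\right) \frac{1}{-14} + 10 = - 14 \cdot 2 \left(-7\right) \left(- \frac{1}{14}\right) + 10 = \left(-14\right) 1 + 10 = -14 + 10 = -4$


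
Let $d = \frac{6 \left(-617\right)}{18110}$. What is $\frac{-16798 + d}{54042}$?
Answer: $- \frac{152107741}{489350310} \approx -0.31084$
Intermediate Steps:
$d = - \frac{1851}{9055}$ ($d = \left(-3702\right) \frac{1}{18110} = - \frac{1851}{9055} \approx -0.20442$)
$\frac{-16798 + d}{54042} = \frac{-16798 - \frac{1851}{9055}}{54042} = \left(- \frac{152107741}{9055}\right) \frac{1}{54042} = - \frac{152107741}{489350310}$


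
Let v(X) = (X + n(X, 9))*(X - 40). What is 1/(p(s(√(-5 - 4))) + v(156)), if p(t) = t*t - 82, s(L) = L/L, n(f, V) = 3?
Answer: 1/18363 ≈ 5.4457e-5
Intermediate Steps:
s(L) = 1
v(X) = (-40 + X)*(3 + X) (v(X) = (X + 3)*(X - 40) = (3 + X)*(-40 + X) = (-40 + X)*(3 + X))
p(t) = -82 + t² (p(t) = t² - 82 = -82 + t²)
1/(p(s(√(-5 - 4))) + v(156)) = 1/((-82 + 1²) + (-120 + 156² - 37*156)) = 1/((-82 + 1) + (-120 + 24336 - 5772)) = 1/(-81 + 18444) = 1/18363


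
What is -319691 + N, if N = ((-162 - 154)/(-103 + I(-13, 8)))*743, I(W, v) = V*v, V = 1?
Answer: -30135857/95 ≈ -3.1722e+5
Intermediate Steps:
I(W, v) = v (I(W, v) = 1*v = v)
N = 234788/95 (N = ((-162 - 154)/(-103 + 8))*743 = -316/(-95)*743 = -316*(-1/95)*743 = (316/95)*743 = 234788/95 ≈ 2471.5)
-319691 + N = -319691 + 234788/95 = -30135857/95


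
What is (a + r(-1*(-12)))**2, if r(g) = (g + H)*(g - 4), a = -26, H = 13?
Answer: 30276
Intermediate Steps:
r(g) = (-4 + g)*(13 + g) (r(g) = (g + 13)*(g - 4) = (13 + g)*(-4 + g) = (-4 + g)*(13 + g))
(a + r(-1*(-12)))**2 = (-26 + (-52 + (-1*(-12))**2 + 9*(-1*(-12))))**2 = (-26 + (-52 + 12**2 + 9*12))**2 = (-26 + (-52 + 144 + 108))**2 = (-26 + 200)**2 = 174**2 = 30276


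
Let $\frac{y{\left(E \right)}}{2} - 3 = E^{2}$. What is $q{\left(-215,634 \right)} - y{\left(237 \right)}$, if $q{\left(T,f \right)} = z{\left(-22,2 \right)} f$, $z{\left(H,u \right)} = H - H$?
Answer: $-112344$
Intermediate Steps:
$z{\left(H,u \right)} = 0$
$y{\left(E \right)} = 6 + 2 E^{2}$
$q{\left(T,f \right)} = 0$ ($q{\left(T,f \right)} = 0 f = 0$)
$q{\left(-215,634 \right)} - y{\left(237 \right)} = 0 - \left(6 + 2 \cdot 237^{2}\right) = 0 - \left(6 + 2 \cdot 56169\right) = 0 - \left(6 + 112338\right) = 0 - 112344 = -112344$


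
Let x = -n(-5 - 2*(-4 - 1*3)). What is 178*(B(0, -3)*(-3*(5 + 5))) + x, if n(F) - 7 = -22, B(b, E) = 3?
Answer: -16005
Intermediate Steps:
n(F) = -15 (n(F) = 7 - 22 = -15)
x = 15 (x = -1*(-15) = 15)
178*(B(0, -3)*(-3*(5 + 5))) + x = 178*(3*(-3*(5 + 5))) + 15 = 178*(3*(-3*10)) + 15 = 178*(3*(-30)) + 15 = 178*(-90) + 15 = -16020 + 15 = -16005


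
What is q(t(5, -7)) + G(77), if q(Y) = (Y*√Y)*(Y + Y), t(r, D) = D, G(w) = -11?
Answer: -11 + 98*I*√7 ≈ -11.0 + 259.28*I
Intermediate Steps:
q(Y) = 2*Y^(5/2) (q(Y) = Y^(3/2)*(2*Y) = 2*Y^(5/2))
q(t(5, -7)) + G(77) = 2*(-7)^(5/2) - 11 = 2*(49*I*√7) - 11 = 98*I*√7 - 11 = -11 + 98*I*√7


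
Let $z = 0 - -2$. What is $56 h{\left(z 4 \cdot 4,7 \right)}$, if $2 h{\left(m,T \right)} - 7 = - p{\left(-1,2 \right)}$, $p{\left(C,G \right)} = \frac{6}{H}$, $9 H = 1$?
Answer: $-1316$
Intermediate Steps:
$H = \frac{1}{9}$ ($H = \frac{1}{9} \cdot 1 = \frac{1}{9} \approx 0.11111$)
$z = 2$ ($z = 0 + 2 = 2$)
$p{\left(C,G \right)} = 54$ ($p{\left(C,G \right)} = 6 \frac{1}{\frac{1}{9}} = 6 \cdot 9 = 54$)
$h{\left(m,T \right)} = - \frac{47}{2}$ ($h{\left(m,T \right)} = \frac{7}{2} + \frac{\left(-1\right) 54}{2} = \frac{7}{2} + \frac{1}{2} \left(-54\right) = \frac{7}{2} - 27 = - \frac{47}{2}$)
$56 h{\left(z 4 \cdot 4,7 \right)} = 56 \left(- \frac{47}{2}\right) = -1316$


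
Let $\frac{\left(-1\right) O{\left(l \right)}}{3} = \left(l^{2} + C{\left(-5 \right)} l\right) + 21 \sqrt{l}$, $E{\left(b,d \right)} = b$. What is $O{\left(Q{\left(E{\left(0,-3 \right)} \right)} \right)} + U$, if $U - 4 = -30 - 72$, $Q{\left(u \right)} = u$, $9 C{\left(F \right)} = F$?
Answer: $-98$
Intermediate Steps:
$C{\left(F \right)} = \frac{F}{9}$
$U = -98$ ($U = 4 - 102 = -98$)
$O{\left(l \right)} = - 63 \sqrt{l} - 3 l^{2} + \frac{5 l}{3}$ ($O{\left(l \right)} = - 3 \left(\left(l^{2} + \frac{1}{9} \left(-5\right) l\right) + 21 \sqrt{l}\right) = - 3 \left(\left(l^{2} - \frac{5 l}{9}\right) + 21 \sqrt{l}\right) = - 3 \left(l^{2} + 21 \sqrt{l} - \frac{5 l}{9}\right) = - 63 \sqrt{l} - 3 l^{2} + \frac{5 l}{3}$)
$O{\left(Q{\left(E{\left(0,-3 \right)} \right)} \right)} + U = \left(- 63 \sqrt{0} - 3 \cdot 0^{2} + \frac{5}{3} \cdot 0\right) - 98 = \left(\left(-63\right) 0 - 0 + 0\right) - 98 = \left(0 + 0 + 0\right) - 98 = 0 - 98 = -98$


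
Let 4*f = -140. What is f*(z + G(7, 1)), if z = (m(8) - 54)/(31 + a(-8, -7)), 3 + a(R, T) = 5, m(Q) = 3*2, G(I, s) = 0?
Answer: 560/11 ≈ 50.909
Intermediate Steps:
f = -35 (f = (1/4)*(-140) = -35)
m(Q) = 6
a(R, T) = 2 (a(R, T) = -3 + 5 = 2)
z = -16/11 (z = (6 - 54)/(31 + 2) = -48/33 = -48*1/33 = -16/11 ≈ -1.4545)
f*(z + G(7, 1)) = -35*(-16/11 + 0) = -35*(-16/11) = 560/11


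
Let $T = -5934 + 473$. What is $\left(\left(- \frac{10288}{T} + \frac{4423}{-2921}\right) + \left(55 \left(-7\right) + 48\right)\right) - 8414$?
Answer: $- \frac{1099105418}{125603} \approx -8750.6$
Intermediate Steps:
$T = -5461$
$\left(\left(- \frac{10288}{T} + \frac{4423}{-2921}\right) + \left(55 \left(-7\right) + 48\right)\right) - 8414 = \left(\left(- \frac{10288}{-5461} + \frac{4423}{-2921}\right) + \left(55 \left(-7\right) + 48\right)\right) - 8414 = \left(\left(\left(-10288\right) \left(- \frac{1}{5461}\right) + 4423 \left(- \frac{1}{2921}\right)\right) + \left(-385 + 48\right)\right) - 8414 = \left(\left(\frac{10288}{5461} - \frac{4423}{2921}\right) - 337\right) - 8414 = \left(\frac{46435}{125603} - 337\right) - 8414 = - \frac{42281776}{125603} - 8414 = - \frac{1099105418}{125603}$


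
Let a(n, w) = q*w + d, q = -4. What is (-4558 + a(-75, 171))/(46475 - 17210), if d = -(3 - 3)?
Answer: -5242/29265 ≈ -0.17912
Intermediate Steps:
d = 0 (d = -1*0 = 0)
a(n, w) = -4*w (a(n, w) = -4*w + 0 = -4*w)
(-4558 + a(-75, 171))/(46475 - 17210) = (-4558 - 4*171)/(46475 - 17210) = (-4558 - 684)/29265 = -5242*1/29265 = -5242/29265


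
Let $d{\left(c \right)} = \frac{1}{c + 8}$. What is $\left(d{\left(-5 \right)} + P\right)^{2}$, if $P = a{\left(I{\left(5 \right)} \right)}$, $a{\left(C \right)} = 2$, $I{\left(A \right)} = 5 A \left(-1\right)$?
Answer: $\frac{49}{9} \approx 5.4444$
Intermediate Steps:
$I{\left(A \right)} = - 5 A$
$P = 2$
$d{\left(c \right)} = \frac{1}{8 + c}$
$\left(d{\left(-5 \right)} + P\right)^{2} = \left(\frac{1}{8 - 5} + 2\right)^{2} = \left(\frac{1}{3} + 2\right)^{2} = \left(\frac{7}{3}\right)^{2} = \frac{49}{9}$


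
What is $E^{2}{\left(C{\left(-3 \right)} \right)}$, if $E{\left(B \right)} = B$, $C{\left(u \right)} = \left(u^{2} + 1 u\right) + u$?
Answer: $9$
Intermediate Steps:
$C{\left(u \right)} = u^{2} + 2 u$ ($C{\left(u \right)} = \left(u^{2} + u\right) + u = \left(u + u^{2}\right) + u = u^{2} + 2 u$)
$E^{2}{\left(C{\left(-3 \right)} \right)} = \left(- 3 \left(2 - 3\right)\right)^{2} = \left(\left(-3\right) \left(-1\right)\right)^{2} = 3^{2} = 9$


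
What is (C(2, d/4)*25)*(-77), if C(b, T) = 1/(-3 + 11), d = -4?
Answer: -1925/8 ≈ -240.63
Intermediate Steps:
C(b, T) = ⅛ (C(b, T) = 1/8 = ⅛)
(C(2, d/4)*25)*(-77) = ((⅛)*25)*(-77) = (25/8)*(-77) = -1925/8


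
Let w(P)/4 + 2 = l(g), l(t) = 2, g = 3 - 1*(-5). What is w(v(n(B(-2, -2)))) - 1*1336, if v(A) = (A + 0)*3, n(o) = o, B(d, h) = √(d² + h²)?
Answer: -1336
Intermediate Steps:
v(A) = 3*A (v(A) = A*3 = 3*A)
g = 8 (g = 3 + 5 = 8)
w(P) = 0 (w(P) = -8 + 4*2 = -8 + 8 = 0)
w(v(n(B(-2, -2)))) - 1*1336 = 0 - 1*1336 = 0 - 1336 = -1336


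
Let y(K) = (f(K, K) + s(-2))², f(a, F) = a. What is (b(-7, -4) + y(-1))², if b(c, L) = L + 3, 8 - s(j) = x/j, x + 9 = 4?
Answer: 5929/16 ≈ 370.56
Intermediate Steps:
x = -5 (x = -9 + 4 = -5)
s(j) = 8 + 5/j (s(j) = 8 - (-5)/j = 8 + 5/j)
b(c, L) = 3 + L
y(K) = (11/2 + K)² (y(K) = (K + (8 + 5/(-2)))² = (K + (8 + 5*(-½)))² = (K + (8 - 5/2))² = (K + 11/2)² = (11/2 + K)²)
(b(-7, -4) + y(-1))² = ((3 - 4) + (11 + 2*(-1))²/4)² = (-1 + (11 - 2)²/4)² = (-1 + (¼)*9²)² = (-1 + (¼)*81)² = (-1 + 81/4)² = (77/4)² = 5929/16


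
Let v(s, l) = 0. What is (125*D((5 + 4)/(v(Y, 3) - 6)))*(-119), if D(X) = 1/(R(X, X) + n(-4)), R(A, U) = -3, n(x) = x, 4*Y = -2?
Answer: 2125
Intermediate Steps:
Y = -½ (Y = (¼)*(-2) = -½ ≈ -0.50000)
D(X) = -⅐ (D(X) = 1/(-3 - 4) = 1/(-7) = -⅐)
(125*D((5 + 4)/(v(Y, 3) - 6)))*(-119) = (125*(-⅐))*(-119) = -125/7*(-119) = 2125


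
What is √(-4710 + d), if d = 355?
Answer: I*√4355 ≈ 65.992*I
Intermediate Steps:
√(-4710 + d) = √(-4710 + 355) = √(-4355) = I*√4355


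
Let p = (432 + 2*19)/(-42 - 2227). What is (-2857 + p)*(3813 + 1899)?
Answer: -37030913136/2269 ≈ -1.6320e+7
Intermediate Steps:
p = -470/2269 (p = (432 + 38)/(-2269) = 470*(-1/2269) = -470/2269 ≈ -0.20714)
(-2857 + p)*(3813 + 1899) = (-2857 - 470/2269)*(3813 + 1899) = -6483003/2269*5712 = -37030913136/2269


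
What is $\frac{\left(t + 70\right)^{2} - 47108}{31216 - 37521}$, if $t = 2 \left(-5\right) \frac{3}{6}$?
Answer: $\frac{42883}{6305} \approx 6.8014$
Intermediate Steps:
$t = -5$ ($t = - 10 \cdot 3 \cdot \frac{1}{6} = \left(-10\right) \frac{1}{2} = -5$)
$\frac{\left(t + 70\right)^{2} - 47108}{31216 - 37521} = \frac{\left(-5 + 70\right)^{2} - 47108}{31216 - 37521} = \frac{65^{2} - 47108}{-6305} = \left(4225 - 47108\right) \left(- \frac{1}{6305}\right) = \left(-42883\right) \left(- \frac{1}{6305}\right) = \frac{42883}{6305}$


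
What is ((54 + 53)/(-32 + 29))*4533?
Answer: -161677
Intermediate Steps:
((54 + 53)/(-32 + 29))*4533 = (107/(-3))*4533 = (107*(-⅓))*4533 = -107/3*4533 = -161677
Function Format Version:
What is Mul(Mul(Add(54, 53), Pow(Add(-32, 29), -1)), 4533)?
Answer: -161677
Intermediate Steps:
Mul(Mul(Add(54, 53), Pow(Add(-32, 29), -1)), 4533) = Mul(Mul(107, Pow(-3, -1)), 4533) = Mul(Mul(107, Rational(-1, 3)), 4533) = Mul(Rational(-107, 3), 4533) = -161677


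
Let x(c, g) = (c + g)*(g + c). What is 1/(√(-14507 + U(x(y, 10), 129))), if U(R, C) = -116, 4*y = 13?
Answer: -I*√14623/14623 ≈ -0.0082695*I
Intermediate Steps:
y = 13/4 (y = (¼)*13 = 13/4 ≈ 3.2500)
x(c, g) = (c + g)² (x(c, g) = (c + g)*(c + g) = (c + g)²)
1/(√(-14507 + U(x(y, 10), 129))) = 1/(√(-14507 - 116)) = 1/(√(-14623)) = 1/(I*√14623) = -I*√14623/14623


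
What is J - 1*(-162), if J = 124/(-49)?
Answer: 7814/49 ≈ 159.47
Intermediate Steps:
J = -124/49 (J = 124*(-1/49) = -124/49 ≈ -2.5306)
J - 1*(-162) = -124/49 - 1*(-162) = -124/49 + 162 = 7814/49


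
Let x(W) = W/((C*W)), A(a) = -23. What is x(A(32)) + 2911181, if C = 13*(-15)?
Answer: 567680294/195 ≈ 2.9112e+6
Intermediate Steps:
C = -195
x(W) = -1/195 (x(W) = W/((-195*W)) = W*(-1/(195*W)) = -1/195)
x(A(32)) + 2911181 = -1/195 + 2911181 = 567680294/195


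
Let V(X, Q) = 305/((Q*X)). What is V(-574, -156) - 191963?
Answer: -17189134567/89544 ≈ -1.9196e+5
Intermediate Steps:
V(X, Q) = 305/(Q*X) (V(X, Q) = 305*(1/(Q*X)) = 305/(Q*X))
V(-574, -156) - 191963 = 305/(-156*(-574)) - 191963 = 305*(-1/156)*(-1/574) - 191963 = 305/89544 - 191963 = -17189134567/89544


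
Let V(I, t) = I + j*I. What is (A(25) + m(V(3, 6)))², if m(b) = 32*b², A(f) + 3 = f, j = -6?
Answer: 52157284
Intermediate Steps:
A(f) = -3 + f
V(I, t) = -5*I (V(I, t) = I - 6*I = -5*I)
(A(25) + m(V(3, 6)))² = ((-3 + 25) + 32*(-5*3)²)² = (22 + 32*(-15)²)² = (22 + 32*225)² = (22 + 7200)² = 7222² = 52157284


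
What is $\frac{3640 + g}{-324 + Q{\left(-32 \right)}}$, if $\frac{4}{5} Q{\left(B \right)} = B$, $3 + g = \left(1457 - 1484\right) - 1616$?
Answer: $- \frac{997}{182} \approx -5.478$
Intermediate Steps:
$g = -1646$ ($g = -3 + \left(\left(1457 - 1484\right) - 1616\right) = -3 - 1643 = -1646$)
$Q{\left(B \right)} = \frac{5 B}{4}$
$\frac{3640 + g}{-324 + Q{\left(-32 \right)}} = \frac{3640 - 1646}{-324 + \frac{5}{4} \left(-32\right)} = \frac{1994}{-324 - 40} = \frac{1994}{-364} = 1994 \left(- \frac{1}{364}\right) = - \frac{997}{182}$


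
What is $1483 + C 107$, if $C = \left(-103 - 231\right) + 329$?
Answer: $948$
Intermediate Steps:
$C = -5$ ($C = -334 + 329 = -5$)
$1483 + C 107 = 1483 - 535 = 948$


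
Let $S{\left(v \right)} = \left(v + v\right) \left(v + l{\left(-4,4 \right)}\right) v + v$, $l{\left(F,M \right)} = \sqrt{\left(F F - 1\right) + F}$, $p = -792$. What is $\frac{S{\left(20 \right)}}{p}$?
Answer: $- \frac{445}{22} - \frac{100 \sqrt{11}}{99} \approx -23.577$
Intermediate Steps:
$l{\left(F,M \right)} = \sqrt{-1 + F + F^{2}}$ ($l{\left(F,M \right)} = \sqrt{\left(F^{2} - 1\right) + F} = \sqrt{\left(-1 + F^{2}\right) + F} = \sqrt{-1 + F + F^{2}}$)
$S{\left(v \right)} = v + 2 v^{2} \left(v + \sqrt{11}\right)$ ($S{\left(v \right)} = \left(v + v\right) \left(v + \sqrt{-1 - 4 + \left(-4\right)^{2}}\right) v + v = 2 v \left(v + \sqrt{-1 - 4 + 16}\right) v + v = 2 v \left(v + \sqrt{11}\right) v + v = 2 v^{2} \left(v + \sqrt{11}\right) + v = v + 2 v^{2} \left(v + \sqrt{11}\right)$)
$\frac{S{\left(20 \right)}}{p} = \frac{20 \left(1 + 2 \cdot 20^{2} + 2 \cdot 20 \sqrt{11}\right)}{-792} = 20 \left(1 + 2 \cdot 400 + 40 \sqrt{11}\right) \left(- \frac{1}{792}\right) = 20 \left(1 + 800 + 40 \sqrt{11}\right) \left(- \frac{1}{792}\right) = 20 \left(801 + 40 \sqrt{11}\right) \left(- \frac{1}{792}\right) = \left(16020 + 800 \sqrt{11}\right) \left(- \frac{1}{792}\right) = - \frac{445}{22} - \frac{100 \sqrt{11}}{99}$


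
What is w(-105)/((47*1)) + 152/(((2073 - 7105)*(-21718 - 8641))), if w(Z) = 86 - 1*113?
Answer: -515586004/897503117 ≈ -0.57447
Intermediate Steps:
w(Z) = -27 (w(Z) = 86 - 113 = -27)
w(-105)/((47*1)) + 152/(((2073 - 7105)*(-21718 - 8641))) = -27/(47*1) + 152/(((2073 - 7105)*(-21718 - 8641))) = -27/47 + 152/((-5032*(-30359))) = -27*1/47 + 152/152766488 = -27/47 + 152*(1/152766488) = -27/47 + 19/19095811 = -515586004/897503117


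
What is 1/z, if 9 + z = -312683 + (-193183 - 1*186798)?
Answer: -1/692673 ≈ -1.4437e-6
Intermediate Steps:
z = -692673 (z = -9 + (-312683 + (-193183 - 1*186798)) = -9 + (-312683 + (-193183 - 186798)) = -9 + (-312683 - 379981) = -9 - 692664 = -692673)
1/z = 1/(-692673) = -1/692673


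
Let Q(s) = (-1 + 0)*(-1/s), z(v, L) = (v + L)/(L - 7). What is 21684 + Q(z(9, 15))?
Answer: 65053/3 ≈ 21684.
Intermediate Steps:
z(v, L) = (L + v)/(-7 + L)
Q(s) = 1/s (Q(s) = -(-1)/s = 1/s)
21684 + Q(z(9, 15)) = 21684 + 1/((15 + 9)/(-7 + 15)) = 21684 + 1/(24/8) = 21684 + 1/((⅛)*24) = 21684 + 1/3 = 21684 + ⅓ = 65053/3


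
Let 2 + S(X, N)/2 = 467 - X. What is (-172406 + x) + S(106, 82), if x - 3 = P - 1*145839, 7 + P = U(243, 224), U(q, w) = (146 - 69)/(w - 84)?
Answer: -6350609/20 ≈ -3.1753e+5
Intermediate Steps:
U(q, w) = 77/(-84 + w)
P = -129/20 (P = -7 + 77/(-84 + 224) = -7 + 77/140 = -7 + 77*(1/140) = -7 + 11/20 = -129/20 ≈ -6.4500)
S(X, N) = 930 - 2*X (S(X, N) = -4 + 2*(467 - X) = -4 + (934 - 2*X) = 930 - 2*X)
x = -2916849/20 (x = 3 + (-129/20 - 1*145839) = 3 + (-129/20 - 145839) = 3 - 2916909/20 = -2916849/20 ≈ -1.4584e+5)
(-172406 + x) + S(106, 82) = (-172406 - 2916849/20) + (930 - 2*106) = -6364969/20 + (930 - 212) = -6364969/20 + 718 = -6350609/20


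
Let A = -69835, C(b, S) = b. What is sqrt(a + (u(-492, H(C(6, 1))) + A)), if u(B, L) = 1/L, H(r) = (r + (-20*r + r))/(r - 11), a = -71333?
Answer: I*sqrt(45738417)/18 ≈ 375.72*I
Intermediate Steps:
H(r) = -18*r/(-11 + r) (H(r) = (r - 19*r)/(-11 + r) = (-18*r)/(-11 + r) = -18*r/(-11 + r))
sqrt(a + (u(-492, H(C(6, 1))) + A)) = sqrt(-71333 + (1/(-18*6/(-11 + 6)) - 69835)) = sqrt(-71333 + (1/(-18*6/(-5)) - 69835)) = sqrt(-71333 + (1/(-18*6*(-1/5)) - 69835)) = sqrt(-71333 + (1/(108/5) - 69835)) = sqrt(-71333 + (5/108 - 69835)) = sqrt(-71333 - 7542175/108) = sqrt(-15246139/108) = I*sqrt(45738417)/18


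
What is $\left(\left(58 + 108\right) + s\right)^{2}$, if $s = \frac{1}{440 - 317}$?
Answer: $\frac{416935561}{15129} \approx 27559.0$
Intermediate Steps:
$s = \frac{1}{123} \approx 0.0081301$
$\left(\left(58 + 108\right) + s\right)^{2} = \left(\left(58 + 108\right) + \frac{1}{123}\right)^{2} = \left(166 + \frac{1}{123}\right)^{2} = \left(\frac{20419}{123}\right)^{2} = \frac{416935561}{15129}$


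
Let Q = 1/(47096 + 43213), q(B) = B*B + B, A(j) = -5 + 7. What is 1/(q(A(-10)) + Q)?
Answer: 90309/541855 ≈ 0.16667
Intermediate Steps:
A(j) = 2
q(B) = B + B² (q(B) = B² + B = B + B²)
Q = 1/90309 ≈ 1.1073e-5
1/(q(A(-10)) + Q) = 1/(2*(1 + 2) + 1/90309) = 1/(2*3 + 1/90309) = 1/(6 + 1/90309) = 1/(541855/90309) = 90309/541855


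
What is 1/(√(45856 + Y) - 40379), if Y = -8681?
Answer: -40379/1630426466 - 5*√1487/1630426466 ≈ -2.4884e-5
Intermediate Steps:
1/(√(45856 + Y) - 40379) = 1/(√(45856 - 8681) - 40379) = 1/(√37175 - 40379) = 1/(5*√1487 - 40379) = 1/(-40379 + 5*√1487)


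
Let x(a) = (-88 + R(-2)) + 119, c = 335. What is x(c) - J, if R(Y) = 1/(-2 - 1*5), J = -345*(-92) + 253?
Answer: -223735/7 ≈ -31962.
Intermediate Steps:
J = 31993 (J = 31740 + 253 = 31993)
R(Y) = -1/7 (R(Y) = 1/(-2 - 5) = 1/(-7) = -1/7)
x(a) = 216/7 (x(a) = (-88 - 1/7) + 119 = -617/7 + 119 = 216/7)
x(c) - J = 216/7 - 1*31993 = 216/7 - 31993 = -223735/7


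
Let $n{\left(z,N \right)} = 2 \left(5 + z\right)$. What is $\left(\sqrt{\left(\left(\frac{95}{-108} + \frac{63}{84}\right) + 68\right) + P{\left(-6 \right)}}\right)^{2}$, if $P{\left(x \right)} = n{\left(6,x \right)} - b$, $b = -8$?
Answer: $\frac{5285}{54} \approx 97.87$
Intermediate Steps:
$n{\left(z,N \right)} = 10 + 2 z$
$P{\left(x \right)} = 30$ ($P{\left(x \right)} = \left(10 + 2 \cdot 6\right) - -8 = \left(10 + 12\right) + 8 = 22 + 8 = 30$)
$\left(\sqrt{\left(\left(\frac{95}{-108} + \frac{63}{84}\right) + 68\right) + P{\left(-6 \right)}}\right)^{2} = \left(\sqrt{\left(\left(\frac{95}{-108} + \frac{63}{84}\right) + 68\right) + 30}\right)^{2} = \left(\sqrt{\left(\left(95 \left(- \frac{1}{108}\right) + 63 \cdot \frac{1}{84}\right) + 68\right) + 30}\right)^{2} = \left(\sqrt{\left(\left(- \frac{95}{108} + \frac{3}{4}\right) + 68\right) + 30}\right)^{2} = \left(\sqrt{\left(- \frac{7}{54} + 68\right) + 30}\right)^{2} = \left(\sqrt{\frac{3665}{54} + 30}\right)^{2} = \left(\sqrt{\frac{5285}{54}}\right)^{2} = \left(\frac{\sqrt{31710}}{18}\right)^{2} = \frac{5285}{54}$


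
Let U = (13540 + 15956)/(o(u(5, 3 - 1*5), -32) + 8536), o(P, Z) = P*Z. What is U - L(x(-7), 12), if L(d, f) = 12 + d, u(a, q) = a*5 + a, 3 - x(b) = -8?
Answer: -18094/947 ≈ -19.107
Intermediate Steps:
x(b) = 11 (x(b) = 3 - 1*(-8) = 3 + 8 = 11)
u(a, q) = 6*a (u(a, q) = 5*a + a = 6*a)
U = 3687/947 (U = (13540 + 15956)/((6*5)*(-32) + 8536) = 29496/(30*(-32) + 8536) = 29496/(-960 + 8536) = 29496/7576 = 29496*(1/7576) = 3687/947 ≈ 3.8933)
U - L(x(-7), 12) = 3687/947 - (12 + 11) = 3687/947 - 1*23 = 3687/947 - 23 = -18094/947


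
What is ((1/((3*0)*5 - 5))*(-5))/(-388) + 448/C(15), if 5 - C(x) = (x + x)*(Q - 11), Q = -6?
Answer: 173309/199820 ≈ 0.86733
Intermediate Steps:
C(x) = 5 + 34*x (C(x) = 5 - (x + x)*(-6 - 11) = 5 - 2*x*(-17) = 5 - (-34)*x = 5 + 34*x)
((1/((3*0)*5 - 5))*(-5))/(-388) + 448/C(15) = ((1/((3*0)*5 - 5))*(-5))/(-388) + 448/(5 + 34*15) = ((1/(0*5 - 5))*(-5))*(-1/388) + 448/(5 + 510) = ((1/(0 - 5))*(-5))*(-1/388) + 448/515 = ((1/(-5))*(-5))*(-1/388) + 448*(1/515) = ((1*(-⅕))*(-5))*(-1/388) + 448/515 = -⅕*(-5)*(-1/388) + 448/515 = 1*(-1/388) + 448/515 = -1/388 + 448/515 = 173309/199820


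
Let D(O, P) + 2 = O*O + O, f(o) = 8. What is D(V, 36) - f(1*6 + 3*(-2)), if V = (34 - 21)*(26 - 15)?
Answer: 20582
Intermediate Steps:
V = 143 (V = 13*11 = 143)
D(O, P) = -2 + O + O**2 (D(O, P) = -2 + (O*O + O) = -2 + (O**2 + O) = -2 + (O + O**2) = -2 + O + O**2)
D(V, 36) - f(1*6 + 3*(-2)) = (-2 + 143 + 143**2) - 1*8 = (-2 + 143 + 20449) - 8 = 20590 - 8 = 20582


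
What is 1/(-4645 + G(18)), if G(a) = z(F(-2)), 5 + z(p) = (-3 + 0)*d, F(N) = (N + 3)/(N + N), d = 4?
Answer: -1/4662 ≈ -0.00021450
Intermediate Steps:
F(N) = (3 + N)/(2*N) (F(N) = (3 + N)/((2*N)) = (3 + N)*(1/(2*N)) = (3 + N)/(2*N))
z(p) = -17 (z(p) = -5 + (-3 + 0)*4 = -5 - 3*4 = -5 - 12 = -17)
G(a) = -17
1/(-4645 + G(18)) = 1/(-4645 - 17) = 1/(-4662) = -1/4662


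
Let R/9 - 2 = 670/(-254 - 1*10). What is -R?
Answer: 213/44 ≈ 4.8409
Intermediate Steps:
R = -213/44 (R = 18 + 9*(670/(-254 - 1*10)) = 18 + 9*(670/(-254 - 10)) = 18 + 9*(670/(-264)) = 18 + 9*(670*(-1/264)) = 18 + 9*(-335/132) = 18 - 1005/44 = -213/44 ≈ -4.8409)
-R = -1*(-213/44) = 213/44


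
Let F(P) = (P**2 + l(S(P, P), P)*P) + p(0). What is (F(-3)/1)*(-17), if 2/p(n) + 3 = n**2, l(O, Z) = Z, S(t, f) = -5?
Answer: -884/3 ≈ -294.67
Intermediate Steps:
p(n) = 2/(-3 + n**2)
F(P) = -2/3 + 2*P**2 (F(P) = (P**2 + P*P) + 2/(-3 + 0**2) = (P**2 + P**2) + 2/(-3 + 0) = 2*P**2 + 2/(-3) = 2*P**2 + 2*(-1/3) = 2*P**2 - 2/3 = -2/3 + 2*P**2)
(F(-3)/1)*(-17) = ((-2/3 + 2*(-3)**2)/1)*(-17) = ((-2/3 + 2*9)*1)*(-17) = ((-2/3 + 18)*1)*(-17) = ((52/3)*1)*(-17) = (52/3)*(-17) = -884/3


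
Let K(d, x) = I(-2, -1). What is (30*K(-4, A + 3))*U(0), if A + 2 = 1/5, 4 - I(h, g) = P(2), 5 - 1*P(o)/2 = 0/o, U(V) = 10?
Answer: -1800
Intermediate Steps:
P(o) = 10 (P(o) = 10 - 0/o = 10 - 2*0 = 10 + 0 = 10)
I(h, g) = -6 (I(h, g) = 4 - 1*10 = 4 - 10 = -6)
A = -9/5 (A = -2 + 1/5 = -2 + ⅕ = -9/5 ≈ -1.8000)
K(d, x) = -6
(30*K(-4, A + 3))*U(0) = (30*(-6))*10 = -180*10 = -1800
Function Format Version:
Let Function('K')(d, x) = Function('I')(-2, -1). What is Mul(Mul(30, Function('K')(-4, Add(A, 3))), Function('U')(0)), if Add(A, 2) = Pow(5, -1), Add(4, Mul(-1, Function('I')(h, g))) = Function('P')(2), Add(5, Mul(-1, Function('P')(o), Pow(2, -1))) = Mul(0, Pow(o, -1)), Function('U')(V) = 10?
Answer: -1800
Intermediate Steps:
Function('P')(o) = 10 (Function('P')(o) = Add(10, Mul(-2, Mul(0, Pow(o, -1)))) = Add(10, Mul(-2, 0)) = Add(10, 0) = 10)
Function('I')(h, g) = -6 (Function('I')(h, g) = Add(4, Mul(-1, 10)) = Add(4, -10) = -6)
A = Rational(-9, 5) (A = Add(-2, Pow(5, -1)) = Add(-2, Rational(1, 5)) = Rational(-9, 5) ≈ -1.8000)
Function('K')(d, x) = -6
Mul(Mul(30, Function('K')(-4, Add(A, 3))), Function('U')(0)) = Mul(Mul(30, -6), 10) = Mul(-180, 10) = -1800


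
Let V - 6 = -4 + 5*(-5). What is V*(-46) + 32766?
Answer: 33824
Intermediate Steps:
V = -23 (V = 6 + (-4 + 5*(-5)) = 6 + (-4 - 25) = 6 - 29 = -23)
V*(-46) + 32766 = -23*(-46) + 32766 = 1058 + 32766 = 33824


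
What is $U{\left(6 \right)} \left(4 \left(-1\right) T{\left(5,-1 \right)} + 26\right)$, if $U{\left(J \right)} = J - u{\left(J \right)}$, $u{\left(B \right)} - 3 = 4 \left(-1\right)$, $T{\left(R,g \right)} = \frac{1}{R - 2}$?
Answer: $\frac{518}{3} \approx 172.67$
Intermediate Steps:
$T{\left(R,g \right)} = \frac{1}{-2 + R}$
$u{\left(B \right)} = -1$ ($u{\left(B \right)} = 3 + 4 \left(-1\right) = 3 - 4 = -1$)
$U{\left(J \right)} = 1 + J$ ($U{\left(J \right)} = J - -1 = J + 1 = 1 + J$)
$U{\left(6 \right)} \left(4 \left(-1\right) T{\left(5,-1 \right)} + 26\right) = \left(1 + 6\right) \left(\frac{4 \left(-1\right)}{-2 + 5} + 26\right) = 7 \left(- \frac{4}{3} + 26\right) = 7 \cdot \frac{74}{3} = \frac{518}{3}$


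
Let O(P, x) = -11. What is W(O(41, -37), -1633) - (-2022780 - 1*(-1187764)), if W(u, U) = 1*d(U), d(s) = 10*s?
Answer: 818686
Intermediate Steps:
W(u, U) = 10*U (W(u, U) = 1*(10*U) = 10*U)
W(O(41, -37), -1633) - (-2022780 - 1*(-1187764)) = 10*(-1633) - (-2022780 - 1*(-1187764)) = -16330 - (-2022780 + 1187764) = -16330 - 1*(-835016) = -16330 + 835016 = 818686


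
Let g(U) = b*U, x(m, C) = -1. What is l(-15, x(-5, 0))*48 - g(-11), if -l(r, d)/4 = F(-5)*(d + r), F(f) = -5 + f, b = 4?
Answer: -30676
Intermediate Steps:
g(U) = 4*U
l(r, d) = 40*d + 40*r (l(r, d) = -4*(-5 - 5)*(d + r) = -(-40)*(d + r) = -4*(-10*d - 10*r) = 40*d + 40*r)
l(-15, x(-5, 0))*48 - g(-11) = (40*(-1) + 40*(-15))*48 - 4*(-11) = (-40 - 600)*48 - 1*(-44) = -640*48 + 44 = -30720 + 44 = -30676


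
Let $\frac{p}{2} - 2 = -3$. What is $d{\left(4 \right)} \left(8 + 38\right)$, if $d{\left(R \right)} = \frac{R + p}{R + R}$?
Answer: $\frac{23}{2} \approx 11.5$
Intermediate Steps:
$p = -2$ ($p = 4 + 2 \left(-3\right) = 4 - 6 = -2$)
$d{\left(R \right)} = \frac{-2 + R}{2 R}$ ($d{\left(R \right)} = \frac{R - 2}{R + R} = \frac{-2 + R}{2 R}$)
$d{\left(4 \right)} \left(8 + 38\right) = \frac{-2 + 4}{2 \cdot 4} \left(8 + 38\right) = \frac{1}{2} \cdot \frac{1}{4} \cdot 2 \cdot 46 = \frac{1}{4} \cdot 46 = \frac{23}{2}$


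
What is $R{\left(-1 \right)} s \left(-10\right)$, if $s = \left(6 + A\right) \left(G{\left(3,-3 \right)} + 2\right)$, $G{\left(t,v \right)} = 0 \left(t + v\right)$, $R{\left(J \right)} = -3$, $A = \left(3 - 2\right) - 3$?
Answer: $240$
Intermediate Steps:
$A = -2$ ($A = 1 - 3 = -2$)
$G{\left(t,v \right)} = 0$
$s = 8$ ($s = \left(6 - 2\right) \left(0 + 2\right) = 4 \cdot 2 = 8$)
$R{\left(-1 \right)} s \left(-10\right) = \left(-3\right) 8 \left(-10\right) = \left(-24\right) \left(-10\right) = 240$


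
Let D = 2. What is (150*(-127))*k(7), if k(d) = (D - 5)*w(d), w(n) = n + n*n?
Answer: 3200400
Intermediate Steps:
w(n) = n + n²
k(d) = -3*d*(1 + d) (k(d) = (2 - 5)*(d*(1 + d)) = -3*d*(1 + d))
(150*(-127))*k(7) = (150*(-127))*(-3*7*(1 + 7)) = -(-57150)*7*8 = -19050*(-168) = 3200400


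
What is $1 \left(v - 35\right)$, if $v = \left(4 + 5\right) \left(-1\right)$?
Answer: $-44$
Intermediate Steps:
$v = -9$ ($v = 9 \left(-1\right) = -9$)
$1 \left(v - 35\right) = 1 \left(-9 - 35\right) = 1 \left(-44\right) = -44$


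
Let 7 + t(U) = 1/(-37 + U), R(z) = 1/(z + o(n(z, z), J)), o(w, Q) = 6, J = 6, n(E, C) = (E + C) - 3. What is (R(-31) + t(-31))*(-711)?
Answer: 8527023/1700 ≈ 5015.9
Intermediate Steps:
n(E, C) = -3 + C + E (n(E, C) = (C + E) - 3 = -3 + C + E)
R(z) = 1/(6 + z) (R(z) = 1/(z + 6) = 1/(6 + z))
t(U) = -7 + 1/(-37 + U)
(R(-31) + t(-31))*(-711) = (1/(6 - 31) + (260 - 7*(-31))/(-37 - 31))*(-711) = (1/(-25) + (260 + 217)/(-68))*(-711) = (-1/25 - 1/68*477)*(-711) = (-1/25 - 477/68)*(-711) = -11993/1700*(-711) = 8527023/1700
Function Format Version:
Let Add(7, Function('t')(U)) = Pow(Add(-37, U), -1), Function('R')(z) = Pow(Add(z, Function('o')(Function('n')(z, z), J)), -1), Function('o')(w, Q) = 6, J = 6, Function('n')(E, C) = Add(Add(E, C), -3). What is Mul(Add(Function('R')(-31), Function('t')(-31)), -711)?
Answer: Rational(8527023, 1700) ≈ 5015.9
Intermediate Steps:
Function('n')(E, C) = Add(-3, C, E) (Function('n')(E, C) = Add(Add(C, E), -3) = Add(-3, C, E))
Function('R')(z) = Pow(Add(6, z), -1) (Function('R')(z) = Pow(Add(z, 6), -1) = Pow(Add(6, z), -1))
Function('t')(U) = Add(-7, Pow(Add(-37, U), -1))
Mul(Add(Function('R')(-31), Function('t')(-31)), -711) = Mul(Add(Pow(Add(6, -31), -1), Mul(Pow(Add(-37, -31), -1), Add(260, Mul(-7, -31)))), -711) = Mul(Add(Pow(-25, -1), Mul(Pow(-68, -1), Add(260, 217))), -711) = Mul(Add(Rational(-1, 25), Mul(Rational(-1, 68), 477)), -711) = Mul(Add(Rational(-1, 25), Rational(-477, 68)), -711) = Mul(Rational(-11993, 1700), -711) = Rational(8527023, 1700)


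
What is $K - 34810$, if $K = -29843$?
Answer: $-64653$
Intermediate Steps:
$K - 34810 = -29843 - 34810 = -64653$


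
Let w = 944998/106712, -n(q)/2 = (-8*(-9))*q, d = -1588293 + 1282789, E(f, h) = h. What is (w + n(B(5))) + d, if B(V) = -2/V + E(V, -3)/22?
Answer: -896273284587/2934580 ≈ -3.0542e+5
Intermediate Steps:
B(V) = -3/22 - 2/V (B(V) = -2/V - 3/22 = -3/22 - 2/V)
d = -305504
n(q) = -144*q (n(q) = -2*(-8*(-9))*q = -144*q)
w = 472499/53356 (w = 944998*(1/106712) = 472499/53356 ≈ 8.8556)
(w + n(B(5))) + d = (472499/53356 - 144*(-3/22 - 2/5)) - 305504 = (472499/53356 - 144*(-3/22 - 2*⅕)) - 305504 = (472499/53356 - 144*(-3/22 - ⅖)) - 305504 = (472499/53356 - 144*(-59/110)) - 305504 = (472499/53356 + 4248/55) - 305504 = 252643733/2934580 - 305504 = -896273284587/2934580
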